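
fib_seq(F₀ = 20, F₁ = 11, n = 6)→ [20, 11, 31, 42, 73, 115]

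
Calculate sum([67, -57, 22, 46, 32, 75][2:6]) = slice → [22, 46, 32, 75]
22 + 46 + 32 + 75
= 175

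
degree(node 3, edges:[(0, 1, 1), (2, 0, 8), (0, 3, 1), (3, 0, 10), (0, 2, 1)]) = 2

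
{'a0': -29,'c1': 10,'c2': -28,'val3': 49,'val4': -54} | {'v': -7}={'a0': -29, 'c1': 10, 'c2': -28, 'val3': 49, 'val4': -54, 'v': -7}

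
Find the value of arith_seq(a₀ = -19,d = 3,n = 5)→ [-19, -16, -13, -10, -7]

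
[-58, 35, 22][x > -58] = [35, 22]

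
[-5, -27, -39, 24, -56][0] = -5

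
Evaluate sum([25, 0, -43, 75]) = 57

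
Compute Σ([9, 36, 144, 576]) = 9 + 36 + 144 + 576
= 765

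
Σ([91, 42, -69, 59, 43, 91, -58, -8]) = 191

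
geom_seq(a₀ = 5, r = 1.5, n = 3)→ [5.0, 7.5, 11.25]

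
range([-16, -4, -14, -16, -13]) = 12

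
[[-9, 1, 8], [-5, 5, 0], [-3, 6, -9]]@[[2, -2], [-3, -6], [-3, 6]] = [[-45, 60], [-25, -20], [3, -84]]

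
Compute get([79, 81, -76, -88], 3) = -88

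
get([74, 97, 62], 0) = 74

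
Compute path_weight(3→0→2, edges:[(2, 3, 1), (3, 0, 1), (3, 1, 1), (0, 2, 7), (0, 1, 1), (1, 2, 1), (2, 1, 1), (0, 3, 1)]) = w(3→0)=1 + w(0→2)=7
= 8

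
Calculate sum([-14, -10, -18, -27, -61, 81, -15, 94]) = 30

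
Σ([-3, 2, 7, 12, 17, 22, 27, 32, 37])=(-3) + 2 + 7 + 12 + 17 + 22 + 27 + 32 + 37
= 153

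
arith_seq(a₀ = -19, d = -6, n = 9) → [-19, -25, -31, -37, -43, -49, -55, -61, -67]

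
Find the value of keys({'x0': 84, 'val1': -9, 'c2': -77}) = ['x0', 'val1', 'c2']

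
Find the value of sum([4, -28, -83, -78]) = -185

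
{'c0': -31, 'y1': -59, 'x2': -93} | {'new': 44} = {'c0': -31, 'y1': -59, 'x2': -93, 'new': 44}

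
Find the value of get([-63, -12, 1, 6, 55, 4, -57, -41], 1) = -12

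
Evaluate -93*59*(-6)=32922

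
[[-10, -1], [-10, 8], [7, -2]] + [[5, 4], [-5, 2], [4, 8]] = [[-5, 3], [-15, 10], [11, 6]]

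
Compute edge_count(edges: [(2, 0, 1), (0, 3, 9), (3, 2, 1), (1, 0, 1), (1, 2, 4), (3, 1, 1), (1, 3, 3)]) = 7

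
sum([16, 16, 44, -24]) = 16 + 16 + 44 + (-24)
= 52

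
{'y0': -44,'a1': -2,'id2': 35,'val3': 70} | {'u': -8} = {'y0': -44, 'a1': -2, 'id2': 35, 'val3': 70, 'u': -8}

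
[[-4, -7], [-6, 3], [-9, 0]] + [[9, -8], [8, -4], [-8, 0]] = [[5, -15], [2, -1], [-17, 0]]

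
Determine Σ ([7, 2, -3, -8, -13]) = -15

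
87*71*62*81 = 31020894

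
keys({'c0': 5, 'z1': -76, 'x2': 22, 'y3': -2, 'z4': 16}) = ['c0', 'z1', 'x2', 'y3', 'z4']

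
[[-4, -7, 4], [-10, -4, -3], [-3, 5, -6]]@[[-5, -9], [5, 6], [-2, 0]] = C[0][0] = (-4)*(-5) + (-7)*(5) + (4)*(-2) = -23
C[0][1] = (-4)*(-9) + (-7)*(6) + (4)*(0) = -6
C[1][0] = (-10)*(-5) + (-4)*(5) + (-3)*(-2) = 36
C[1][1] = (-10)*(-9) + (-4)*(6) + (-3)*(0) = 66
C[2][0] = (-3)*(-5) + (5)*(5) + (-6)*(-2) = 52
C[2][1] = (-3)*(-9) + (5)*(6) + (-6)*(0) = 57
= [[-23, -6], [36, 66], [52, 57]]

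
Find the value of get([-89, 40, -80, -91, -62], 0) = -89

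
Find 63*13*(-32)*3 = -78624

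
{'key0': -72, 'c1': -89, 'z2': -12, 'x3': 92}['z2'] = -12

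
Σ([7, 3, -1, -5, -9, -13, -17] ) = -35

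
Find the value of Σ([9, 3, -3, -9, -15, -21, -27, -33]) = 9 + 3 + (-3) + (-9) + (-15) + (-21) + (-27) + (-33)
= -96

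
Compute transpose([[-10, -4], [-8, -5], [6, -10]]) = [[-10, -8, 6], [-4, -5, -10]]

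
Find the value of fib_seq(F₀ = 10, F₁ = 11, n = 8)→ [10, 11, 21, 32, 53, 85, 138, 223]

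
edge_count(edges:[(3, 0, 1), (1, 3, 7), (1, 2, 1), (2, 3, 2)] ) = 4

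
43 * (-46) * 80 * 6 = -949440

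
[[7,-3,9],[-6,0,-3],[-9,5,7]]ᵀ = [[7, -6, -9], [-3, 0, 5], [9, -3, 7]]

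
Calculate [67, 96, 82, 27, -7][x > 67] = [96, 82]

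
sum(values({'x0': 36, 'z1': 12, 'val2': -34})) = 36 + 12 + (-34)
= 14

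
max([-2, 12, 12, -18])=12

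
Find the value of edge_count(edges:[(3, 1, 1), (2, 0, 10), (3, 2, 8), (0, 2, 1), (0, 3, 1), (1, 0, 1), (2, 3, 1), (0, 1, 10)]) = 8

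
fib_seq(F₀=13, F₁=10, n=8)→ F_2 = F_1 + F_0 = 23
F_3 = F_2 + F_1 = 33
F_4 = F_3 + F_2 = 56
...
= [13, 10, 23, 33, 56, 89, 145, 234]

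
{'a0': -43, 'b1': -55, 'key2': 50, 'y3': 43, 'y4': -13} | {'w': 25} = {'a0': -43, 'b1': -55, 'key2': 50, 'y3': 43, 'y4': -13, 'w': 25}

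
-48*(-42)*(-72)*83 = -12047616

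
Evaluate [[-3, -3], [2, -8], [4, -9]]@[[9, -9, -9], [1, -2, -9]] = C[0][0] = (-3)*(9) + (-3)*(1) = -30
C[0][1] = (-3)*(-9) + (-3)*(-2) = 33
C[0][2] = (-3)*(-9) + (-3)*(-9) = 54
C[1][0] = (2)*(9) + (-8)*(1) = 10
C[1][1] = (2)*(-9) + (-8)*(-2) = -2
C[1][2] = (2)*(-9) + (-8)*(-9) = 54
... (3 more cells)
= [[-30, 33, 54], [10, -2, 54], [27, -18, 45]]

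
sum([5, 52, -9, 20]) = 68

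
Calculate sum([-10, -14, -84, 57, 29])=(-10) + (-14) + (-84) + 57 + 29
= -22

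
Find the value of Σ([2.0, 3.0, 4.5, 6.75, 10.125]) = 26.375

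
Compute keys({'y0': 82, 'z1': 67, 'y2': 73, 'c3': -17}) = ['y0', 'z1', 'y2', 'c3']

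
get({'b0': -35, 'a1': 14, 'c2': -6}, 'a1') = 14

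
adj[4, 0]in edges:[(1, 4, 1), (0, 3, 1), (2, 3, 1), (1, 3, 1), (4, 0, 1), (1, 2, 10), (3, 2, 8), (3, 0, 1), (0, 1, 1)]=1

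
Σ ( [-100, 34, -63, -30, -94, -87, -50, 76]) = -314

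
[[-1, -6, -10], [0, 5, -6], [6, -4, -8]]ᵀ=[[-1, 0, 6], [-6, 5, -4], [-10, -6, -8]]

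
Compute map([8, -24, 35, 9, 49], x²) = (8)²=64, (-24)²=576, (35)²=1225, (9)²=81, (49)²=2401
= [64, 576, 1225, 81, 2401]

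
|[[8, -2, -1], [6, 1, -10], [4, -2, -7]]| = -204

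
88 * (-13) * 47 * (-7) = 376376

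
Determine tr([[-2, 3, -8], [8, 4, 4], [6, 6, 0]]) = 2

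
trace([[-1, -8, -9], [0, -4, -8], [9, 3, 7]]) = diagonal: (-1) + (-4) + 7
= 2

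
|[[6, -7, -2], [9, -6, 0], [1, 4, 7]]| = (1)*(6)*det([[-6, 0], [4, 7]]) + (-1)*(-7)*det([[9, 0], [1, 7]]) + (1)*(-2)*det([[9, -6], [1, 4]])
= -252 + 441 + -84
= 105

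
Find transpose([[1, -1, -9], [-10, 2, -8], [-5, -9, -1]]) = [[1, -10, -5], [-1, 2, -9], [-9, -8, -1]]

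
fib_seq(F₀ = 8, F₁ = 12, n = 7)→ [8, 12, 20, 32, 52, 84, 136]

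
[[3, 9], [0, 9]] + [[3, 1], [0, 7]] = [[6, 10], [0, 16]]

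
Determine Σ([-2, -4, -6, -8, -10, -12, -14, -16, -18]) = -90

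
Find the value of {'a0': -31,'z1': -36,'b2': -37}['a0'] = -31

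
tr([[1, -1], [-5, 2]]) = 3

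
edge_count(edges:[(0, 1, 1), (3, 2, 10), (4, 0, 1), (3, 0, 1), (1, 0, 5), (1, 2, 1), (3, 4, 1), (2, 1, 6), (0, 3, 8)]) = 9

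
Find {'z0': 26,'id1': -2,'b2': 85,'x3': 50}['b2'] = 85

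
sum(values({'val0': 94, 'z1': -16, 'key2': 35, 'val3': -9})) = 104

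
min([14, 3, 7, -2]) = -2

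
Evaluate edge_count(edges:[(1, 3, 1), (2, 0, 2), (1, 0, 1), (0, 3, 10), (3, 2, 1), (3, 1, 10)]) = 6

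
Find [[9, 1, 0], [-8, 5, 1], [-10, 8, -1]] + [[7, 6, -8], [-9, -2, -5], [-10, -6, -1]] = [[16, 7, -8], [-17, 3, -4], [-20, 2, -2]]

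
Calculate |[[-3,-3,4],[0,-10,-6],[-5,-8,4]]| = (1)*(-3)*det([[-10, -6], [-8, 4]]) + (-1)*(-3)*det([[0, -6], [-5, 4]]) + (1)*(4)*det([[0, -10], [-5, -8]])
= 264 + -90 + -200
= -26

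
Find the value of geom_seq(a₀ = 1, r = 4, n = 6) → [1, 4, 16, 64, 256, 1024]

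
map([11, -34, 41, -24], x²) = [121, 1156, 1681, 576]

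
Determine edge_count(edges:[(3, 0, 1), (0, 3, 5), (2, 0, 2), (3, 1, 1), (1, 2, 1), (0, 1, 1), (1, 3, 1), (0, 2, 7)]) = 8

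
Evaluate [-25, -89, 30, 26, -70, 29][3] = 26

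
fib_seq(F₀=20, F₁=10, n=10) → F_2 = F_1 + F_0 = 30
F_3 = F_2 + F_1 = 40
F_4 = F_3 + F_2 = 70
...
= [20, 10, 30, 40, 70, 110, 180, 290, 470, 760]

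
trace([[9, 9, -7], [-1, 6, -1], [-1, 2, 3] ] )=diagonal: 9 + 6 + 3
= 18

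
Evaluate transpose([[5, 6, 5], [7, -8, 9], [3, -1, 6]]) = [[5, 7, 3], [6, -8, -1], [5, 9, 6]]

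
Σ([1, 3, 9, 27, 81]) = 121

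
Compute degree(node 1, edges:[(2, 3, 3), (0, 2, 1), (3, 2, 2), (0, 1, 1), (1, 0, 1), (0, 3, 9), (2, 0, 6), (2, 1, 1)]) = incident: (0,1), (1,0), (2,1)
= 3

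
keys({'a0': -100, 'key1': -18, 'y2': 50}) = ['a0', 'key1', 'y2']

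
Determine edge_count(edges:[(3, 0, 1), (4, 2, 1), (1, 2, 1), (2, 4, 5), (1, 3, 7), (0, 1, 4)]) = 6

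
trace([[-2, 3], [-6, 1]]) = -1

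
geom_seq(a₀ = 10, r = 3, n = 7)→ a_0 = 10*3^0 = 10
a_1 = 10*3^1 = 30
a_2 = 10*3^2 = 90
...
= [10, 30, 90, 270, 810, 2430, 7290]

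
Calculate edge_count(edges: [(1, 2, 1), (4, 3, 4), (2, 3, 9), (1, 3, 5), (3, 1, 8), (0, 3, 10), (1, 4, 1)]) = 7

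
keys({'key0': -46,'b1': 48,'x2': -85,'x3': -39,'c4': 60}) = ['key0', 'b1', 'x2', 'x3', 'c4']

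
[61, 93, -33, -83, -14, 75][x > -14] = keep x where x > -14: 61✓, 93✓, -33✗, -83✗, -14✗, 75✓
= [61, 93, 75]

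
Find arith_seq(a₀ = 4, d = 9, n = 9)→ a_0 = 4 + 0*9 = 4
a_1 = 4 + 1*9 = 13
a_2 = 4 + 2*9 = 22
...
= [4, 13, 22, 31, 40, 49, 58, 67, 76]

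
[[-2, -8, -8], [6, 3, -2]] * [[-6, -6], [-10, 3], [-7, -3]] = C[0][0] = (-2)*(-6) + (-8)*(-10) + (-8)*(-7) = 148
C[0][1] = (-2)*(-6) + (-8)*(3) + (-8)*(-3) = 12
C[1][0] = (6)*(-6) + (3)*(-10) + (-2)*(-7) = -52
C[1][1] = (6)*(-6) + (3)*(3) + (-2)*(-3) = -21
= [[148, 12], [-52, -21]]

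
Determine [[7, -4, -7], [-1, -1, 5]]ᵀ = [[7, -1], [-4, -1], [-7, 5]]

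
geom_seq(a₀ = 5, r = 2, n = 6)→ a_0 = 5*2^0 = 5
a_1 = 5*2^1 = 10
a_2 = 5*2^2 = 20
...
= [5, 10, 20, 40, 80, 160]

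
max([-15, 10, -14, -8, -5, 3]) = 10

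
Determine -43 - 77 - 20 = -140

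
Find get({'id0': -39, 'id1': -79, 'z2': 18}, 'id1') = -79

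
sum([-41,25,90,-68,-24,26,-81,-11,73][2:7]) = slice → [90, -68, -24, 26, -81]
90 + (-68) + (-24) + 26 + (-81)
= -57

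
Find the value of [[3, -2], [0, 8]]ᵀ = [[3, 0], [-2, 8]]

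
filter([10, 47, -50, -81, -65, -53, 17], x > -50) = keep x where x > -50: 10✓, 47✓, -50✗, -81✗, -65✗, -53✗, 17✓
= [10, 47, 17]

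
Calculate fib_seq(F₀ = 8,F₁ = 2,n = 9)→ [8, 2, 10, 12, 22, 34, 56, 90, 146]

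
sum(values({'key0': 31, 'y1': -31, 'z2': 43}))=31 + (-31) + 43
= 43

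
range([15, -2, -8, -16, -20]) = 35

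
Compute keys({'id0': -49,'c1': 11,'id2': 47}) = ['id0', 'c1', 'id2']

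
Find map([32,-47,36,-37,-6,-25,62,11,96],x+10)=32+10=42, -47+10=-37, 36+10=46, -37+10=-27, -6+10=4, -25+10=-15, 62+10=72, 11+10=21, 96+10=106
= [42, -37, 46, -27, 4, -15, 72, 21, 106]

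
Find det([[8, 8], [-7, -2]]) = (8)*(-2) - (8)*(-7)
= 40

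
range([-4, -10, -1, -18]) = 17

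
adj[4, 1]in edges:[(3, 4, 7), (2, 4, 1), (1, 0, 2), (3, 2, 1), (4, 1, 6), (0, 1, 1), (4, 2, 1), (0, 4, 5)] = 6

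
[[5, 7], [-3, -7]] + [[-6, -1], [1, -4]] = [[-1, 6], [-2, -11]]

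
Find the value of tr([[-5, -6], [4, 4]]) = diagonal: (-5) + 4
= -1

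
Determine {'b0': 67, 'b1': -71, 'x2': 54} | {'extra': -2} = {'b0': 67, 'b1': -71, 'x2': 54, 'extra': -2}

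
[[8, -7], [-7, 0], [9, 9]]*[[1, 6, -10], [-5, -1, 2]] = [[43, 55, -94], [-7, -42, 70], [-36, 45, -72]]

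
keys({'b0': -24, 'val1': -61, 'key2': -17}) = ['b0', 'val1', 'key2']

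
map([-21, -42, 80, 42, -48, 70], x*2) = -21*2=-42, -42*2=-84, 80*2=160, 42*2=84, -48*2=-96, 70*2=140
= [-42, -84, 160, 84, -96, 140]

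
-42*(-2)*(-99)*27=-224532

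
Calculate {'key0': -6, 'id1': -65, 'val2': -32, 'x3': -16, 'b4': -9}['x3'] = -16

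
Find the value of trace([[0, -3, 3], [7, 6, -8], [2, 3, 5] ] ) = 11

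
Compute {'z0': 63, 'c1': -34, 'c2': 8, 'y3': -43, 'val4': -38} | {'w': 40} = {'z0': 63, 'c1': -34, 'c2': 8, 'y3': -43, 'val4': -38, 'w': 40}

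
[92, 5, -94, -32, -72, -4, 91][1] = 5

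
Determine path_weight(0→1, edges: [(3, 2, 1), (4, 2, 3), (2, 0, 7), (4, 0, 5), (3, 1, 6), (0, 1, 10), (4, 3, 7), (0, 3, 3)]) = w(0→1)=10
= 10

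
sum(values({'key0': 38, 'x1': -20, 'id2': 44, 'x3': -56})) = 6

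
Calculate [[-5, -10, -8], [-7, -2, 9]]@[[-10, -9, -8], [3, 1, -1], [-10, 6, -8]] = C[0][0] = (-5)*(-10) + (-10)*(3) + (-8)*(-10) = 100
C[0][1] = (-5)*(-9) + (-10)*(1) + (-8)*(6) = -13
C[0][2] = (-5)*(-8) + (-10)*(-1) + (-8)*(-8) = 114
C[1][0] = (-7)*(-10) + (-2)*(3) + (9)*(-10) = -26
C[1][1] = (-7)*(-9) + (-2)*(1) + (9)*(6) = 115
C[1][2] = (-7)*(-8) + (-2)*(-1) + (9)*(-8) = -14
= [[100, -13, 114], [-26, 115, -14]]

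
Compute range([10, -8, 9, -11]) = 21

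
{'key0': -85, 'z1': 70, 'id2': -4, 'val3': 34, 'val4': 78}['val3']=34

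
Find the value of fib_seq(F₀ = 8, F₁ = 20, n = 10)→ [8, 20, 28, 48, 76, 124, 200, 324, 524, 848]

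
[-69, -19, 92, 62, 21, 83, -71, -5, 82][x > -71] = [-69, -19, 92, 62, 21, 83, -5, 82]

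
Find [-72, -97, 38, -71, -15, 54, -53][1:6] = [-97, 38, -71, -15, 54]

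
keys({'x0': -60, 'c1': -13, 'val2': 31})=['x0', 'c1', 'val2']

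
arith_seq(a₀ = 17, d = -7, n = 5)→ a_0 = 17 + 0*-7 = 17
a_1 = 17 + 1*-7 = 10
a_2 = 17 + 2*-7 = 3
...
= [17, 10, 3, -4, -11]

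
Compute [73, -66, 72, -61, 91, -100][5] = -100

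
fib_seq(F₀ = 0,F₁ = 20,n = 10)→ [0, 20, 20, 40, 60, 100, 160, 260, 420, 680]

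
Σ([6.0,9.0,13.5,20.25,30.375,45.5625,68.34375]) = 193.03125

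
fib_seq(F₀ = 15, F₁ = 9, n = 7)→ F_2 = F_1 + F_0 = 24
F_3 = F_2 + F_1 = 33
F_4 = F_3 + F_2 = 57
...
= [15, 9, 24, 33, 57, 90, 147]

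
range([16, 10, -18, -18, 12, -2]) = 34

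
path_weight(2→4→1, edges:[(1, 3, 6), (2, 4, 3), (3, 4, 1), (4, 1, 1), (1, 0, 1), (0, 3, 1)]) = w(2→4)=3 + w(4→1)=1
= 4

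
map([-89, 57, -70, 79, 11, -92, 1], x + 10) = -89+10=-79, 57+10=67, -70+10=-60, 79+10=89, 11+10=21, -92+10=-82, 1+10=11
= [-79, 67, -60, 89, 21, -82, 11]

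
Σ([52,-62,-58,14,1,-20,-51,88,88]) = 52 + (-62) + (-58) + 14 + 1 + (-20) + (-51) + 88 + 88
= 52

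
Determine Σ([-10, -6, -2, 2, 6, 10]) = (-10) + (-6) + (-2) + 2 + 6 + 10
= 0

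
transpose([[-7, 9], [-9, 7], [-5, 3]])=[[-7, -9, -5], [9, 7, 3]]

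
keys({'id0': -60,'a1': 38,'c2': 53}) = ['id0', 'a1', 'c2']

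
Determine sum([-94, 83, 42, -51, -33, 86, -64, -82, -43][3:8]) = slice → [-51, -33, 86, -64, -82]
(-51) + (-33) + 86 + (-64) + (-82)
= -144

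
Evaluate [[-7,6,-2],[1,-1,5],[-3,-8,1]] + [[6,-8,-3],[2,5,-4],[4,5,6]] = [[-1, -2, -5], [3, 4, 1], [1, -3, 7]]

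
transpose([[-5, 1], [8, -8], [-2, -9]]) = [[-5, 8, -2], [1, -8, -9]]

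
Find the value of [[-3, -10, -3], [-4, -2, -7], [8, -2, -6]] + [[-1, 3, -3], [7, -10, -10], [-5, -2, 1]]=[[-4, -7, -6], [3, -12, -17], [3, -4, -5]]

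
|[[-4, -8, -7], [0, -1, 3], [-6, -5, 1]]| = (1)*(-4)*det([[-1, 3], [-5, 1]]) + (-1)*(-8)*det([[0, 3], [-6, 1]]) + (1)*(-7)*det([[0, -1], [-6, -5]])
= -56 + 144 + 42
= 130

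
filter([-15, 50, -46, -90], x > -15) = keep x where x > -15: -15✗, 50✓, -46✗, -90✗
= [50]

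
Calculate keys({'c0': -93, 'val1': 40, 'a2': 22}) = ['c0', 'val1', 'a2']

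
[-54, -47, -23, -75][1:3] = [-47, -23]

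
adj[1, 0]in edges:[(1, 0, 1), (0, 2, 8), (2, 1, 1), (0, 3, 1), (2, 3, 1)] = 1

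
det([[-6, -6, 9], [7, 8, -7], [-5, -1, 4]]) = 105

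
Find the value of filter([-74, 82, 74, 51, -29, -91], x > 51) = keep x where x > 51: -74✗, 82✓, 74✓, 51✗, -29✗, -91✗
= [82, 74]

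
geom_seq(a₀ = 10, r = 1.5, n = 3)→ a_0 = 10*1.5^0 = 10.0
a_1 = 10*1.5^1 = 15.0
a_2 = 10*1.5^2 = 22.5
= [10.0, 15.0, 22.5]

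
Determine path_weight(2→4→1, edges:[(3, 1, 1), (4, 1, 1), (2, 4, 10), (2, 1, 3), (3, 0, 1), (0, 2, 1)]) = 11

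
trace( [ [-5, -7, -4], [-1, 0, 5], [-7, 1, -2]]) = diagonal: (-5) + 0 + (-2)
= -7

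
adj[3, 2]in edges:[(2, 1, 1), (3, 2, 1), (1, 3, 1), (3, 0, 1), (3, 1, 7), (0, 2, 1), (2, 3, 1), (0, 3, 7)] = 1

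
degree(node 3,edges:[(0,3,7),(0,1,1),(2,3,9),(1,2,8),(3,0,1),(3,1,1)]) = incident: (0,3), (2,3), (3,0), (3,1)
= 4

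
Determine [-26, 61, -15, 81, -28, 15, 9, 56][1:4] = [61, -15, 81]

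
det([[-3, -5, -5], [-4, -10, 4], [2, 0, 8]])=-60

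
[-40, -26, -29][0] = -40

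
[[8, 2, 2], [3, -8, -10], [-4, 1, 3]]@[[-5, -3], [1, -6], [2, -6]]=[[-34, -48], [-43, 99], [27, -12]]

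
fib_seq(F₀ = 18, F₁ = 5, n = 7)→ F_2 = F_1 + F_0 = 23
F_3 = F_2 + F_1 = 28
F_4 = F_3 + F_2 = 51
...
= [18, 5, 23, 28, 51, 79, 130]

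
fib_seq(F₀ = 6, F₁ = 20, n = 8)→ [6, 20, 26, 46, 72, 118, 190, 308]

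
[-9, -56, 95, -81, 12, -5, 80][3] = -81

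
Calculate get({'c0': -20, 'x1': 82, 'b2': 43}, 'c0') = -20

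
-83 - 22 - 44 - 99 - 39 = -287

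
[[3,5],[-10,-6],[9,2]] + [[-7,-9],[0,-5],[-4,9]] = [[-4, -4], [-10, -11], [5, 11]]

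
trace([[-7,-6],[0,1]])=diagonal: (-7) + 1
= -6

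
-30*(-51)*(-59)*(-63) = 5687010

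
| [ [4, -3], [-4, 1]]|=-8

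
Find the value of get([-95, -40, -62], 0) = -95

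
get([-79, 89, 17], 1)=89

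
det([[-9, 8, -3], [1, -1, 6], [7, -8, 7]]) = (1)*(-9)*det([[-1, 6], [-8, 7]]) + (-1)*(8)*det([[1, 6], [7, 7]]) + (1)*(-3)*det([[1, -1], [7, -8]])
= -369 + 280 + 3
= -86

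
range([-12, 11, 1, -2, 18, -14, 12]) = 32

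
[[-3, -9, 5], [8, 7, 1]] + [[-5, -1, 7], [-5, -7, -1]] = [[-8, -10, 12], [3, 0, 0]]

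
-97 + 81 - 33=-49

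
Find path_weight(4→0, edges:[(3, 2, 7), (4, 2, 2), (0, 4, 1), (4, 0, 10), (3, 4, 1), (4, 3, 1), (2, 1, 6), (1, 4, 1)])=w(4→0)=10
= 10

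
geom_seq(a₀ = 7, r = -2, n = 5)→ a_0 = 7*(-2)^0 = 7
a_1 = 7*(-2)^1 = -14
a_2 = 7*(-2)^2 = 28
...
= [7, -14, 28, -56, 112]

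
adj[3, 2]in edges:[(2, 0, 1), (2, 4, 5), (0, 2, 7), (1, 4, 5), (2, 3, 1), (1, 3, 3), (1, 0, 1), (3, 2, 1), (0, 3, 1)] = 1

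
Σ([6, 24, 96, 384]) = 6 + 24 + 96 + 384
= 510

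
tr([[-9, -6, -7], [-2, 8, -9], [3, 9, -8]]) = -9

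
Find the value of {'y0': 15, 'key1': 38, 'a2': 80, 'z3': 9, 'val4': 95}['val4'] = 95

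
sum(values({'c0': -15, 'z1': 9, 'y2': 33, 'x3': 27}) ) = (-15) + 9 + 33 + 27
= 54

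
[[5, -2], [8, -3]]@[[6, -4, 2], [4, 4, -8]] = [[22, -28, 26], [36, -44, 40]]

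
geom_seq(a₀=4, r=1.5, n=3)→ [4.0, 6.0, 9.0]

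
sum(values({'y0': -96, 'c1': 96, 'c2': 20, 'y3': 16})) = (-96) + 96 + 20 + 16
= 36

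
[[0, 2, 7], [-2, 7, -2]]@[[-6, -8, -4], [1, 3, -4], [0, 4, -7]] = C[0][0] = (0)*(-6) + (2)*(1) + (7)*(0) = 2
C[0][1] = (0)*(-8) + (2)*(3) + (7)*(4) = 34
C[0][2] = (0)*(-4) + (2)*(-4) + (7)*(-7) = -57
C[1][0] = (-2)*(-6) + (7)*(1) + (-2)*(0) = 19
C[1][1] = (-2)*(-8) + (7)*(3) + (-2)*(4) = 29
C[1][2] = (-2)*(-4) + (7)*(-4) + (-2)*(-7) = -6
= [[2, 34, -57], [19, 29, -6]]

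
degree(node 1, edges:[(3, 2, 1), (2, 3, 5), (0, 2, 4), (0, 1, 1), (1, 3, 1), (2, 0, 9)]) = 2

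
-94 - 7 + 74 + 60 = 33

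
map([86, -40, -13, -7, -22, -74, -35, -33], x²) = [7396, 1600, 169, 49, 484, 5476, 1225, 1089]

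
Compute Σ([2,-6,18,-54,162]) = 2 + -6 + 18 + -54 + 162
= 122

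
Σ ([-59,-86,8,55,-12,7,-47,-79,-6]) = -219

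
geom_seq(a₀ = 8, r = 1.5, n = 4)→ a_0 = 8*1.5^0 = 8.0
a_1 = 8*1.5^1 = 12.0
a_2 = 8*1.5^2 = 18.0
...
= [8.0, 12.0, 18.0, 27.0]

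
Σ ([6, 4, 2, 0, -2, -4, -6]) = 6 + 4 + 2 + 0 + (-2) + (-4) + (-6)
= 0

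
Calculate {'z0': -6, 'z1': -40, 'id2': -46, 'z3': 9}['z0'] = -6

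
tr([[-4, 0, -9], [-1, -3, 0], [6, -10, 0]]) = -7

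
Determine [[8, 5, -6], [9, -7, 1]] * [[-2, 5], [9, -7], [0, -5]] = C[0][0] = (8)*(-2) + (5)*(9) + (-6)*(0) = 29
C[0][1] = (8)*(5) + (5)*(-7) + (-6)*(-5) = 35
C[1][0] = (9)*(-2) + (-7)*(9) + (1)*(0) = -81
C[1][1] = (9)*(5) + (-7)*(-7) + (1)*(-5) = 89
= [[29, 35], [-81, 89]]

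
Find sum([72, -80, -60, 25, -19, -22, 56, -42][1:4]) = slice → [-80, -60, 25]
(-80) + (-60) + 25
= -115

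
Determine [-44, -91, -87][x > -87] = keep x where x > -87: -44✓, -91✗, -87✗
= [-44]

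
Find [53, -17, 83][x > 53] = [83]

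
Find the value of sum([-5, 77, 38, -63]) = (-5) + 77 + 38 + (-63)
= 47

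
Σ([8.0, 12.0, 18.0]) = 38.0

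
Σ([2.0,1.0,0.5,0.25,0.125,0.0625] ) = 3.9375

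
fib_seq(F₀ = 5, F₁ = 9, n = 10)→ [5, 9, 14, 23, 37, 60, 97, 157, 254, 411]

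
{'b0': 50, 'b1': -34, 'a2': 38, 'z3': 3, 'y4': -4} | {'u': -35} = {'b0': 50, 'b1': -34, 'a2': 38, 'z3': 3, 'y4': -4, 'u': -35}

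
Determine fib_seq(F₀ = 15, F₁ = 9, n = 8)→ [15, 9, 24, 33, 57, 90, 147, 237]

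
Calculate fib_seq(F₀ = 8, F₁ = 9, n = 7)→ [8, 9, 17, 26, 43, 69, 112]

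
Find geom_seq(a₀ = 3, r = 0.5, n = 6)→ a_0 = 3*0.5^0 = 3.0
a_1 = 3*0.5^1 = 1.5
a_2 = 3*0.5^2 = 0.75
...
= [3.0, 1.5, 0.75, 0.375, 0.1875, 0.09375]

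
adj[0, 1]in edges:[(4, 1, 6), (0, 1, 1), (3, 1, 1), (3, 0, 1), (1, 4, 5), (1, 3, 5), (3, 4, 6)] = 1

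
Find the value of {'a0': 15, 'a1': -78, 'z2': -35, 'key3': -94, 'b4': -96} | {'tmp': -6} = {'a0': 15, 'a1': -78, 'z2': -35, 'key3': -94, 'b4': -96, 'tmp': -6}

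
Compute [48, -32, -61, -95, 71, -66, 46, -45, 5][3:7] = [-95, 71, -66, 46]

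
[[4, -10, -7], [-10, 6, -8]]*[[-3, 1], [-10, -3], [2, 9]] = C[0][0] = (4)*(-3) + (-10)*(-10) + (-7)*(2) = 74
C[0][1] = (4)*(1) + (-10)*(-3) + (-7)*(9) = -29
C[1][0] = (-10)*(-3) + (6)*(-10) + (-8)*(2) = -46
C[1][1] = (-10)*(1) + (6)*(-3) + (-8)*(9) = -100
= [[74, -29], [-46, -100]]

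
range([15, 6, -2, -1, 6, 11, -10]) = 25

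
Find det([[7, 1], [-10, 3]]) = (7)*(3) - (1)*(-10)
= 31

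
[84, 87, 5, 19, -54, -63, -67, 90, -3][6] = -67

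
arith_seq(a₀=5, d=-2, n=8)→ [5, 3, 1, -1, -3, -5, -7, -9]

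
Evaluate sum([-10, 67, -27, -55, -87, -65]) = (-10) + 67 + (-27) + (-55) + (-87) + (-65)
= -177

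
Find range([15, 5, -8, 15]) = 23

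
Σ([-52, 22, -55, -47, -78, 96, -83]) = (-52) + 22 + (-55) + (-47) + (-78) + 96 + (-83)
= -197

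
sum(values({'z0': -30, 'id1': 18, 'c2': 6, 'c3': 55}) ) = (-30) + 18 + 6 + 55
= 49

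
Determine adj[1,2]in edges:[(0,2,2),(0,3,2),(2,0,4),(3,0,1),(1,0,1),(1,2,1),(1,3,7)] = 1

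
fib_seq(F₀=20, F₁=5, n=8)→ [20, 5, 25, 30, 55, 85, 140, 225]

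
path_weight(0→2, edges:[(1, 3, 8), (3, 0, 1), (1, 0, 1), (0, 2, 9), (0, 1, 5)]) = w(0→2)=9
= 9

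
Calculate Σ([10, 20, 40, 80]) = 10 + 20 + 40 + 80
= 150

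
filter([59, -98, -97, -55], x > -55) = keep x where x > -55: 59✓, -98✗, -97✗, -55✗
= [59]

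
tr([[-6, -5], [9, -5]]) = diagonal: (-6) + (-5)
= -11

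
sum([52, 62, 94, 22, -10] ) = 52 + 62 + 94 + 22 + (-10)
= 220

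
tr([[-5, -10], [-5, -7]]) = diagonal: (-5) + (-7)
= -12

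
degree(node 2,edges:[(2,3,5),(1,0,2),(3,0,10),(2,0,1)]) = 2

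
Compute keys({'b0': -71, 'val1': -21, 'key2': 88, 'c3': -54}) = ['b0', 'val1', 'key2', 'c3']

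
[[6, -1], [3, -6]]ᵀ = [[6, 3], [-1, -6]]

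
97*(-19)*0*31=0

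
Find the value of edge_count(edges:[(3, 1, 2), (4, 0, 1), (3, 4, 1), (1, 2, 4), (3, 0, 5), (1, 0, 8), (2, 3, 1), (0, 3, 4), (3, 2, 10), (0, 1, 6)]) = 10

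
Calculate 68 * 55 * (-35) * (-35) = 4581500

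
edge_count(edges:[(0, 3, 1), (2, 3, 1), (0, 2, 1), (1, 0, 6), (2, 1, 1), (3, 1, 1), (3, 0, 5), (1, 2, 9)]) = 8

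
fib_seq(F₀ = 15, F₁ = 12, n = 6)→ [15, 12, 27, 39, 66, 105]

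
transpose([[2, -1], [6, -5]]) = [[2, 6], [-1, -5]]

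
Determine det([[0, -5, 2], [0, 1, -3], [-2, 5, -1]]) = (1)*(0)*det([[1, -3], [5, -1]]) + (-1)*(-5)*det([[0, -3], [-2, -1]]) + (1)*(2)*det([[0, 1], [-2, 5]])
= 0 + -30 + 4
= -26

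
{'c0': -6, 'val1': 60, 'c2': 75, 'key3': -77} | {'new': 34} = {'c0': -6, 'val1': 60, 'c2': 75, 'key3': -77, 'new': 34}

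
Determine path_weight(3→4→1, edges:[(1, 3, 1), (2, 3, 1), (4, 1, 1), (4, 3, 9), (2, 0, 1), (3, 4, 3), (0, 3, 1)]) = 4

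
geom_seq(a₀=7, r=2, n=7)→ [7, 14, 28, 56, 112, 224, 448]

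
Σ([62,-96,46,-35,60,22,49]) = 108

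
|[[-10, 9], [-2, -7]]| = 88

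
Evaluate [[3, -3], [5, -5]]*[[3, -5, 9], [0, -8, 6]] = C[0][0] = (3)*(3) + (-3)*(0) = 9
C[0][1] = (3)*(-5) + (-3)*(-8) = 9
C[0][2] = (3)*(9) + (-3)*(6) = 9
C[1][0] = (5)*(3) + (-5)*(0) = 15
C[1][1] = (5)*(-5) + (-5)*(-8) = 15
C[1][2] = (5)*(9) + (-5)*(6) = 15
= [[9, 9, 9], [15, 15, 15]]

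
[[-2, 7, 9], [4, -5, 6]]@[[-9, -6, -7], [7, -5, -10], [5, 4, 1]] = [[112, 13, -47], [-41, 25, 28]]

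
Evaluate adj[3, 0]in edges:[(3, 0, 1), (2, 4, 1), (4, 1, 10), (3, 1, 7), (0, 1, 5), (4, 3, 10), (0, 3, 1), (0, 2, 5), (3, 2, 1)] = 1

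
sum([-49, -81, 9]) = -121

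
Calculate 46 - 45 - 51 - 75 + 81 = -44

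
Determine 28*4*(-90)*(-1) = 10080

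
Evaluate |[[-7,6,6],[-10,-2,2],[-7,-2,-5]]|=-446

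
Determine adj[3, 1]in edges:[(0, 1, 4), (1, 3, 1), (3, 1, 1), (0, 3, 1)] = 1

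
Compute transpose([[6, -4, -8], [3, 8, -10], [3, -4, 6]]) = [[6, 3, 3], [-4, 8, -4], [-8, -10, 6]]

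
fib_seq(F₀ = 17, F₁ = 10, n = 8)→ F_2 = F_1 + F_0 = 27
F_3 = F_2 + F_1 = 37
F_4 = F_3 + F_2 = 64
...
= [17, 10, 27, 37, 64, 101, 165, 266]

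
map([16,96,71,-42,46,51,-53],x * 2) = 16*2=32, 96*2=192, 71*2=142, -42*2=-84, 46*2=92, 51*2=102, -53*2=-106
= [32, 192, 142, -84, 92, 102, -106]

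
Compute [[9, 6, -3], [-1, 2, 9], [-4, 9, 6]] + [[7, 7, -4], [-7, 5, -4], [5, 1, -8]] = [[16, 13, -7], [-8, 7, 5], [1, 10, -2]]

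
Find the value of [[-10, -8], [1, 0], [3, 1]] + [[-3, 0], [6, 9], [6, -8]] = [[-13, -8], [7, 9], [9, -7]]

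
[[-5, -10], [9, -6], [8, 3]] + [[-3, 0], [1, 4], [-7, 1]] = [[-8, -10], [10, -2], [1, 4]]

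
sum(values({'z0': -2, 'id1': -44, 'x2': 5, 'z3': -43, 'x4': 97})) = 13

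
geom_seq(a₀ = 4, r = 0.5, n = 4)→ a_0 = 4*0.5^0 = 4.0
a_1 = 4*0.5^1 = 2.0
a_2 = 4*0.5^2 = 1.0
...
= [4.0, 2.0, 1.0, 0.5]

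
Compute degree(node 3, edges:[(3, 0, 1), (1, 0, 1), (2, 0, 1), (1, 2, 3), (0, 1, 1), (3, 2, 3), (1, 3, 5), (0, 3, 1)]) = incident: (3,0), (3,2), (1,3), (0,3)
= 4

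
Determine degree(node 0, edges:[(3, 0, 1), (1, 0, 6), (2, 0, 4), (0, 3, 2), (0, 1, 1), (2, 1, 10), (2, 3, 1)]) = incident: (3,0), (1,0), (2,0), (0,3), (0,1)
= 5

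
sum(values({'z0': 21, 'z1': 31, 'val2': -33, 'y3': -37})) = 21 + 31 + (-33) + (-37)
= -18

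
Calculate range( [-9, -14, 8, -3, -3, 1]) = 22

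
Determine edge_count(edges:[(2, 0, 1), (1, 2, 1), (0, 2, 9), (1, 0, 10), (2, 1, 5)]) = 5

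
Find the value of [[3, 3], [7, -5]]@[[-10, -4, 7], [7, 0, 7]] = [[-9, -12, 42], [-105, -28, 14]]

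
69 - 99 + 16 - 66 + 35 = -45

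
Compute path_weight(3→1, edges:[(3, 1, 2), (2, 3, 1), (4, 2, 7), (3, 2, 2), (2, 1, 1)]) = 2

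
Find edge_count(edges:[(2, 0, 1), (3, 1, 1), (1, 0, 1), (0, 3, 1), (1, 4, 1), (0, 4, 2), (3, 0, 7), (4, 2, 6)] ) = 8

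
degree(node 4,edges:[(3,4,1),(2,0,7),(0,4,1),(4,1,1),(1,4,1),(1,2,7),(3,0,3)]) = 4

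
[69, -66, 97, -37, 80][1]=-66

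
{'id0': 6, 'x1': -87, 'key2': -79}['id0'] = 6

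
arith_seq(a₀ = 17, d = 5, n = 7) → [17, 22, 27, 32, 37, 42, 47]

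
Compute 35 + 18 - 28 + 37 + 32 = 94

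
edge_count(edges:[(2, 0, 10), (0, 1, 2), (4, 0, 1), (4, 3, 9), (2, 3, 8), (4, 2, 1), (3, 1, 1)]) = 7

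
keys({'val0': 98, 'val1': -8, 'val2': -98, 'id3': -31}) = ['val0', 'val1', 'val2', 'id3']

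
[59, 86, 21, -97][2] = 21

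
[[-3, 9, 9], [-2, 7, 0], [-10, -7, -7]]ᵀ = [[-3, -2, -10], [9, 7, -7], [9, 0, -7]]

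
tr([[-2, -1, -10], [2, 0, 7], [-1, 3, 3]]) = diagonal: (-2) + 0 + 3
= 1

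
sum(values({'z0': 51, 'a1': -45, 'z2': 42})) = 48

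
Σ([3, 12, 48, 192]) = 255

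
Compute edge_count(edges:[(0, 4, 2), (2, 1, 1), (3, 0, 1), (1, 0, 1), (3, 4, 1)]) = 5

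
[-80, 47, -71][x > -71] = keep x where x > -71: -80✗, 47✓, -71✗
= [47]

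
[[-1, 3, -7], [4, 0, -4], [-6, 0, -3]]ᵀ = [[-1, 4, -6], [3, 0, 0], [-7, -4, -3]]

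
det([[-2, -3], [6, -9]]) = (-2)*(-9) - (-3)*(6)
= 36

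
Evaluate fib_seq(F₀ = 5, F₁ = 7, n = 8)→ F_2 = F_1 + F_0 = 12
F_3 = F_2 + F_1 = 19
F_4 = F_3 + F_2 = 31
...
= [5, 7, 12, 19, 31, 50, 81, 131]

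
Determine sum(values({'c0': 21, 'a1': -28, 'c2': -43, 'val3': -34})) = 21 + (-28) + (-43) + (-34)
= -84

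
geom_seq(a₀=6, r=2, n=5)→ a_0 = 6*2^0 = 6
a_1 = 6*2^1 = 12
a_2 = 6*2^2 = 24
...
= [6, 12, 24, 48, 96]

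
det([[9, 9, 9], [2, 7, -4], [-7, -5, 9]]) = 828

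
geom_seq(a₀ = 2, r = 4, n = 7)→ [2, 8, 32, 128, 512, 2048, 8192]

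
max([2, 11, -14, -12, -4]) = 11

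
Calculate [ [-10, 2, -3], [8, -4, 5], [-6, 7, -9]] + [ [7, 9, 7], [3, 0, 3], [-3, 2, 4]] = [[-3, 11, 4], [11, -4, 8], [-9, 9, -5]]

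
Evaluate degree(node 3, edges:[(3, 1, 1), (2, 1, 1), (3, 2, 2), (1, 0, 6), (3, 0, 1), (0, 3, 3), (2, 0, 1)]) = incident: (3,1), (3,2), (3,0), (0,3)
= 4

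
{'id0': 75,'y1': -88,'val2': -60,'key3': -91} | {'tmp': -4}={'id0': 75, 'y1': -88, 'val2': -60, 'key3': -91, 'tmp': -4}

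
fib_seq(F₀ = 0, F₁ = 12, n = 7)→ F_2 = F_1 + F_0 = 12
F_3 = F_2 + F_1 = 24
F_4 = F_3 + F_2 = 36
...
= [0, 12, 12, 24, 36, 60, 96]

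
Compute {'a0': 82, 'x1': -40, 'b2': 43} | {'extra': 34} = {'a0': 82, 'x1': -40, 'b2': 43, 'extra': 34}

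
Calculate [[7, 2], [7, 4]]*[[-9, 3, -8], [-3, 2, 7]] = [[-69, 25, -42], [-75, 29, -28]]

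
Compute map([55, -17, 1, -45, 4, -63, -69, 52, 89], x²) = (55)²=3025, (-17)²=289, (1)²=1, (-45)²=2025, (4)²=16, (-63)²=3969, (-69)²=4761, (52)²=2704, (89)²=7921
= [3025, 289, 1, 2025, 16, 3969, 4761, 2704, 7921]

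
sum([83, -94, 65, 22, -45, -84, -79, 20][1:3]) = slice → [-94, 65]
(-94) + 65
= -29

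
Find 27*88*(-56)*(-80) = 10644480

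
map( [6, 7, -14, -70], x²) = (6)²=36, (7)²=49, (-14)²=196, (-70)²=4900
= [36, 49, 196, 4900]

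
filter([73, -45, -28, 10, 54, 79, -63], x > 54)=keep x where x > 54: 73✓, -45✗, -28✗, 10✗, 54✗, 79✓, -63✗
= [73, 79]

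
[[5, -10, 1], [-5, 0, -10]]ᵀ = [[5, -5], [-10, 0], [1, -10]]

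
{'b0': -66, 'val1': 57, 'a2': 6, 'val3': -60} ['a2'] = 6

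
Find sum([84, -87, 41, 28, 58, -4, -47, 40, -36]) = 84 + (-87) + 41 + 28 + 58 + (-4) + (-47) + 40 + (-36)
= 77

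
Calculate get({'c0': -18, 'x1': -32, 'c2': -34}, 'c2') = -34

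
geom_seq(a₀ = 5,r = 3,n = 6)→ [5, 15, 45, 135, 405, 1215]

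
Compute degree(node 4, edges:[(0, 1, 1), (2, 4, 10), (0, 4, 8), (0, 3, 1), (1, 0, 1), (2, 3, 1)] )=2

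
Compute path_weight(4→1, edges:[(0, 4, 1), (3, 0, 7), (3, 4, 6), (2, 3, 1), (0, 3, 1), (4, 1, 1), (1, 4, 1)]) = 1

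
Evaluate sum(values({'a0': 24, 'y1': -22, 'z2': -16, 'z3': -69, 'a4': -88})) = -171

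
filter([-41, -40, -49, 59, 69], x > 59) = [69]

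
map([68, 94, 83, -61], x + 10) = 68+10=78, 94+10=104, 83+10=93, -61+10=-51
= [78, 104, 93, -51]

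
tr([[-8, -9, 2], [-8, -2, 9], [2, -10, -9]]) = diagonal: (-8) + (-2) + (-9)
= -19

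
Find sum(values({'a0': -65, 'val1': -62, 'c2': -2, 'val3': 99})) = (-65) + (-62) + (-2) + 99
= -30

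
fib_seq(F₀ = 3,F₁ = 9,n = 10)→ F_2 = F_1 + F_0 = 12
F_3 = F_2 + F_1 = 21
F_4 = F_3 + F_2 = 33
...
= [3, 9, 12, 21, 33, 54, 87, 141, 228, 369]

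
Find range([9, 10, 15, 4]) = 11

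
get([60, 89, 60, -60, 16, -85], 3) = -60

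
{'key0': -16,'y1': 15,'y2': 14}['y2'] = 14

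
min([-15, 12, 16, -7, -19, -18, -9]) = -19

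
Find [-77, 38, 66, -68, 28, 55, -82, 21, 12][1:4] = [38, 66, -68]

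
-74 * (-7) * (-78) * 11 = -444444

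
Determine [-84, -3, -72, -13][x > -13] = [-3]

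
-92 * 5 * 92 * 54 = -2285280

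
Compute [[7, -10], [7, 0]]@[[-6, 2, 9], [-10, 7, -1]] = C[0][0] = (7)*(-6) + (-10)*(-10) = 58
C[0][1] = (7)*(2) + (-10)*(7) = -56
C[0][2] = (7)*(9) + (-10)*(-1) = 73
C[1][0] = (7)*(-6) + (0)*(-10) = -42
C[1][1] = (7)*(2) + (0)*(7) = 14
C[1][2] = (7)*(9) + (0)*(-1) = 63
= [[58, -56, 73], [-42, 14, 63]]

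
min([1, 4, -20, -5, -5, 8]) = -20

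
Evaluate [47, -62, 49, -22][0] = 47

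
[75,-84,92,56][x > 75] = keep x where x > 75: 75✗, -84✗, 92✓, 56✗
= [92]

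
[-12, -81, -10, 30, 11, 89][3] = 30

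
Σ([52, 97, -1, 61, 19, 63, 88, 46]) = 52 + 97 + (-1) + 61 + 19 + 63 + 88 + 46
= 425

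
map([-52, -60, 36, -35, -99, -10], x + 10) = -52+10=-42, -60+10=-50, 36+10=46, -35+10=-25, -99+10=-89, -10+10=0
= [-42, -50, 46, -25, -89, 0]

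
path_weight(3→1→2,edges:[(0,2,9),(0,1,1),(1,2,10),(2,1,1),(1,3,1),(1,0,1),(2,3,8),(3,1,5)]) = 15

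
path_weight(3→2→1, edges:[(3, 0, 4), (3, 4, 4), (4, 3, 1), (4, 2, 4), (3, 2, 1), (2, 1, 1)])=w(3→2)=1 + w(2→1)=1
= 2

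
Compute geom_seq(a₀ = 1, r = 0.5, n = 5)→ [1.0, 0.5, 0.25, 0.125, 0.0625]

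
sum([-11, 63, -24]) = (-11) + 63 + (-24)
= 28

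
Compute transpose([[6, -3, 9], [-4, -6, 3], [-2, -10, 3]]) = [[6, -4, -2], [-3, -6, -10], [9, 3, 3]]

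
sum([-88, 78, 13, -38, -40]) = -75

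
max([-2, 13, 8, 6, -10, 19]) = 19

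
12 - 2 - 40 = -30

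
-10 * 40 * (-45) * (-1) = -18000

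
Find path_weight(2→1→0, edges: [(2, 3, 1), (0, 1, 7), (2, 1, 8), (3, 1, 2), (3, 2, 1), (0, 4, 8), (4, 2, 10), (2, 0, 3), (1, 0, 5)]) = 13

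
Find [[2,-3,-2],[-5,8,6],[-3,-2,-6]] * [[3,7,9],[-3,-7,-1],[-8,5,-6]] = C[0][0] = (2)*(3) + (-3)*(-3) + (-2)*(-8) = 31
C[0][1] = (2)*(7) + (-3)*(-7) + (-2)*(5) = 25
C[0][2] = (2)*(9) + (-3)*(-1) + (-2)*(-6) = 33
C[1][0] = (-5)*(3) + (8)*(-3) + (6)*(-8) = -87
C[1][1] = (-5)*(7) + (8)*(-7) + (6)*(5) = -61
C[1][2] = (-5)*(9) + (8)*(-1) + (6)*(-6) = -89
... (3 more cells)
= [[31, 25, 33], [-87, -61, -89], [45, -37, 11]]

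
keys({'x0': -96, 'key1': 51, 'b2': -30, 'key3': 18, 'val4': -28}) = ['x0', 'key1', 'b2', 'key3', 'val4']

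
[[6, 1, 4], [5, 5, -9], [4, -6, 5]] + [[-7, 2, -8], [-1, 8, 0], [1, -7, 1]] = [[-1, 3, -4], [4, 13, -9], [5, -13, 6]]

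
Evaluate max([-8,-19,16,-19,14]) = 16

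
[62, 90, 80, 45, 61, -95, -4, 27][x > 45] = [62, 90, 80, 61]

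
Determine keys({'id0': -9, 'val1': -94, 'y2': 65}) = ['id0', 'val1', 'y2']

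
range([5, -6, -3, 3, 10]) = 16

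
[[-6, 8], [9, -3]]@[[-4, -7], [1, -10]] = [[32, -38], [-39, -33]]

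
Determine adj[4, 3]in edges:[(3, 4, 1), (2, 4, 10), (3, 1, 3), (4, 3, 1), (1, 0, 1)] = 1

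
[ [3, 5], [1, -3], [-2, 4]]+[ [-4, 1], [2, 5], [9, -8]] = [[-1, 6], [3, 2], [7, -4]]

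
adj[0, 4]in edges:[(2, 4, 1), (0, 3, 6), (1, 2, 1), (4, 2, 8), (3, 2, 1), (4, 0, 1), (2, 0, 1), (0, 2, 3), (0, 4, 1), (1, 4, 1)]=1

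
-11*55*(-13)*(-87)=-684255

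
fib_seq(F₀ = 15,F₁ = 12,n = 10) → F_2 = F_1 + F_0 = 27
F_3 = F_2 + F_1 = 39
F_4 = F_3 + F_2 = 66
...
= [15, 12, 27, 39, 66, 105, 171, 276, 447, 723]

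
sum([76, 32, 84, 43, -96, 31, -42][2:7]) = 20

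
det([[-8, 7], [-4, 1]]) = (-8)*(1) - (7)*(-4)
= 20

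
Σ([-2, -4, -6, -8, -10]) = -30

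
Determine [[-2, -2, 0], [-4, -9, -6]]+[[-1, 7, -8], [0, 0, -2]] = [[-3, 5, -8], [-4, -9, -8]]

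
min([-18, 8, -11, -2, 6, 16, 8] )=-18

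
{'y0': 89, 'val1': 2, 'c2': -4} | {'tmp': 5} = {'y0': 89, 'val1': 2, 'c2': -4, 'tmp': 5}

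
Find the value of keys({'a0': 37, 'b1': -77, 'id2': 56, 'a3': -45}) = ['a0', 'b1', 'id2', 'a3']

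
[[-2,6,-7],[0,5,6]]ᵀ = [[-2, 0], [6, 5], [-7, 6]]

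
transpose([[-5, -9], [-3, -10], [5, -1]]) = [[-5, -3, 5], [-9, -10, -1]]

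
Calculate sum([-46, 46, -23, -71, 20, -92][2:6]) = slice → [-23, -71, 20, -92]
(-23) + (-71) + 20 + (-92)
= -166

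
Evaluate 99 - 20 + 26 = 105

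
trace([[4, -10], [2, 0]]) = 4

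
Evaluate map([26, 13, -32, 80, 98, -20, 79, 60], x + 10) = 26+10=36, 13+10=23, -32+10=-22, 80+10=90, 98+10=108, -20+10=-10, 79+10=89, 60+10=70
= [36, 23, -22, 90, 108, -10, 89, 70]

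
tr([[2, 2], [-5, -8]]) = -6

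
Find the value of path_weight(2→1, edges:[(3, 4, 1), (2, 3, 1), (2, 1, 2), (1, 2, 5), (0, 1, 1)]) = w(2→1)=2
= 2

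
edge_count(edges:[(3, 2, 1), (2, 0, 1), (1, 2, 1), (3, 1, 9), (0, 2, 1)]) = 5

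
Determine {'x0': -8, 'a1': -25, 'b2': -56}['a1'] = -25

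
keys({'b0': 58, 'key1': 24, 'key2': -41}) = ['b0', 'key1', 'key2']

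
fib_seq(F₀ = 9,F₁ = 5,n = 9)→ F_2 = F_1 + F_0 = 14
F_3 = F_2 + F_1 = 19
F_4 = F_3 + F_2 = 33
...
= [9, 5, 14, 19, 33, 52, 85, 137, 222]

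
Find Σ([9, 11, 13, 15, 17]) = 9 + 11 + 13 + 15 + 17
= 65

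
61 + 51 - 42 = 70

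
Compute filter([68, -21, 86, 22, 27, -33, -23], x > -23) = keep x where x > -23: 68✓, -21✓, 86✓, 22✓, 27✓, -33✗, -23✗
= [68, -21, 86, 22, 27]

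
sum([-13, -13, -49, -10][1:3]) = -62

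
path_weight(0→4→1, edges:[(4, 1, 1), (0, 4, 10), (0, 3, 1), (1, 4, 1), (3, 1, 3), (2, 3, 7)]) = 11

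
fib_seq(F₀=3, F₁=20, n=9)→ [3, 20, 23, 43, 66, 109, 175, 284, 459]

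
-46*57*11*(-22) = 634524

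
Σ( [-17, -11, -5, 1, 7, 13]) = (-17) + (-11) + (-5) + 1 + 7 + 13
= -12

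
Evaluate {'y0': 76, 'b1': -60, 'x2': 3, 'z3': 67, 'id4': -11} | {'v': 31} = {'y0': 76, 'b1': -60, 'x2': 3, 'z3': 67, 'id4': -11, 'v': 31}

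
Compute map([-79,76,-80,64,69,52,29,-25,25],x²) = [6241, 5776, 6400, 4096, 4761, 2704, 841, 625, 625]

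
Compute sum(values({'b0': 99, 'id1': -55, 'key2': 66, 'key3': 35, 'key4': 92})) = 99 + (-55) + 66 + 35 + 92
= 237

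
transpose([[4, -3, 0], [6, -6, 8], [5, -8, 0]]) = [[4, 6, 5], [-3, -6, -8], [0, 8, 0]]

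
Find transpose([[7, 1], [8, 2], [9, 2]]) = [[7, 8, 9], [1, 2, 2]]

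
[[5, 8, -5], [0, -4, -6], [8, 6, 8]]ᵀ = [[5, 0, 8], [8, -4, 6], [-5, -6, 8]]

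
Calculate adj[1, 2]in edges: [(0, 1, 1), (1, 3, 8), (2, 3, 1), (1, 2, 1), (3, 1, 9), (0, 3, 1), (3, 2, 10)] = 1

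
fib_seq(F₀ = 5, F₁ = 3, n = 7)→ F_2 = F_1 + F_0 = 8
F_3 = F_2 + F_1 = 11
F_4 = F_3 + F_2 = 19
...
= [5, 3, 8, 11, 19, 30, 49]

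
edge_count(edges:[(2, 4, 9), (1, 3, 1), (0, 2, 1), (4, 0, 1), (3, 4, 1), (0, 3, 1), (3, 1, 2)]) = 7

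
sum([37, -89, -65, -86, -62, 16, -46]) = 37 + (-89) + (-65) + (-86) + (-62) + 16 + (-46)
= -295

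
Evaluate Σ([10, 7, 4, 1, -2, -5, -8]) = 10 + 7 + 4 + 1 + (-2) + (-5) + (-8)
= 7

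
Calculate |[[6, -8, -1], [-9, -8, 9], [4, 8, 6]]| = (1)*(6)*det([[-8, 9], [8, 6]]) + (-1)*(-8)*det([[-9, 9], [4, 6]]) + (1)*(-1)*det([[-9, -8], [4, 8]])
= -720 + -720 + 40
= -1400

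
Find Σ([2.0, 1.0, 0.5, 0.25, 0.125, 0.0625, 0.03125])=2.0 + 1.0 + 0.5 + 0.25 + 0.125 + 0.0625 + 0.03125
= 3.96875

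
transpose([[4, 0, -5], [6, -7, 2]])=[[4, 6], [0, -7], [-5, 2]]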